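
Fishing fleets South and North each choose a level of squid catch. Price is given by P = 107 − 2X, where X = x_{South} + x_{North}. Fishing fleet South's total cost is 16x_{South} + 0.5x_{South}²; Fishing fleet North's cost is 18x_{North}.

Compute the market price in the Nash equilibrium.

Fishing fleet South's profit: π = x_{South}(107 − 2(x_{South} + x_{North})) − 16x_{South} − 0.5x_{South}².
∂π/∂x_{South} = 91 − 5x_{South} − 2x_{North} = 0, so x_{South} = 18.2 − 0.4x_{North}.
For North: ∂π/∂x_{North} = 89 − 4x_{North} − 2x_{South} = 0 ⇒ x_{North} = 22.25 − 0.5x_{South}.
Substituting the second reaction function into the first: x_{South} = 18.2 − 0.4(22.25 − 0.5x_{South}), which gives 0.8x_{South} = 9.3 ⇒ x_{South} = 11.625.
Then x_{North} = 22.25 − 0.5·11.625 = 16.4375.
Equilibrium price: P = 107 − 2·28.0625 = 50.875.

50.875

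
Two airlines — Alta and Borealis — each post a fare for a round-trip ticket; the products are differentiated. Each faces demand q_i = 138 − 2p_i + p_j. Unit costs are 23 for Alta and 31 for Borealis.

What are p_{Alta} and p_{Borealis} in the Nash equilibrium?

62.4, 65.6

Alta's profit: π = (p_{Alta} − 23)(138 − 2p_{Alta} + p_{Borealis}).
∂π/∂p_{Alta} = 184 − 4p_{Alta} + p_{Borealis} = 0 ⇒ p_{Alta} = 46 + 0.25p_{Borealis}.
Similarly p_{Borealis} = 50 + 0.25p_{Alta}.
Plugging p_{Borealis} into Alta's best response: p_{Alta} = 46 + 0.25(50 + 0.25p_{Alta}) ⇒ 0.9375p_{Alta} = 58.5, so p_{Alta} = 62.4.
Then p_{Borealis} = 50 + 0.25·62.4 = 65.6.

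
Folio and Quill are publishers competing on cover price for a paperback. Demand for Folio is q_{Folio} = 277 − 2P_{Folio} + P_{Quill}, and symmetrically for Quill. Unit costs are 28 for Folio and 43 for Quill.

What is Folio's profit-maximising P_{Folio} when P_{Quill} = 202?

Folio's profit: π = (P_{Folio} − 28)(277 − 2P_{Folio} + P_{Quill}).
∂π/∂P_{Folio} = 333 − 4P_{Folio} + P_{Quill} = 0 ⇒ P_{Folio} = 83.25 + 0.25P_{Quill}.
At P_{Quill} = 202: P_{Folio} = 83.25 + 0.25·202 = 133.75.

133.75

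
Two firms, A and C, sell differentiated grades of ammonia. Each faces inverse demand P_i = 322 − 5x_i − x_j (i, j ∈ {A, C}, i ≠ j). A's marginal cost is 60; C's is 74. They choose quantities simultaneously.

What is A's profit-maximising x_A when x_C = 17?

Firm A's profit: π = x_A(322 − 5x_A − x_C) − 60x_A.
∂π/∂x_A = 262 − 10x_A − x_C = 0 ⇒ x_A = 26.2 − 0.1x_C.
At x_C = 17: x_A = 26.2 − 0.1·17 = 24.5.

24.5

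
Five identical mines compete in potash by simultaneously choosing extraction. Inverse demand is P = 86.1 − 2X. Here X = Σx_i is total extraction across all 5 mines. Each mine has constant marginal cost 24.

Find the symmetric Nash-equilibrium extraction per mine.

5.175

A representative mine's profit is π_i = x_i(86.1 − 2X) − 24x_i, with X = x_i + Σ_{j≠i} x_j.
First-order condition: 62.1 − 4x_i − 2Σ_{j≠i} x_j = 0.
In a symmetric equilibrium every mine chooses the same x, so Σ_{j≠i} x_j = 4x. The condition becomes 62.1 − 12x = 0, giving x = 62.1/12 = 5.175.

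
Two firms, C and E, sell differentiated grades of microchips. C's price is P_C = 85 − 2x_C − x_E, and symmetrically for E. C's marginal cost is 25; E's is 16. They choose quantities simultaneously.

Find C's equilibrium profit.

Firm C's profit: π = x_C(85 − 2x_C − x_E) − 25x_C.
∂π/∂x_C = 60 − 4x_C − x_E = 0 ⇒ x_C = 15 − 0.25x_E.
Similarly x_E = 17.25 − 0.25x_C.
Solving the two reaction functions simultaneously: (1 − (−0.25)(−0.25))x_C = 15 − 0.25·17.25, so 0.9375x_C = 10.6875 and x_C = 11.4.
Then x_E = 17.25 − 0.25·11.4 = 14.4.
P_C = 85 − 2·11.4 − 14.4 = 47.8.
Profit = (47.8 − 25)·11.4 = 259.92.

259.92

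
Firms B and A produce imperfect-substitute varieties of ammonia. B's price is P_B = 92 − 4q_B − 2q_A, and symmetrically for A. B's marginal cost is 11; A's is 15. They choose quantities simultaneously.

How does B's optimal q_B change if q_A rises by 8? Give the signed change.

-2

Firm B's profit: π = q_B(92 − 4q_B − 2q_A) − 11q_B.
∂π/∂q_B = 81 − 8q_B − 2q_A = 0 ⇒ q_B = 10.125 − 0.25q_A.
The reaction-function slope is −0.25, so an 8-unit rise in q_A moves q_B by −0.25 × 8 = −2. B's best response falls — the actions are strategic substitutes.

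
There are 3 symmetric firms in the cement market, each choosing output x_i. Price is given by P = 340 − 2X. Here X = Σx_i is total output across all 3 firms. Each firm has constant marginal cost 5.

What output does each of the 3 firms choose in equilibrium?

41.875

A representative firm's profit is π_i = x_i(340 − 2X) − 5x_i, with X = x_i + Σ_{j≠i} x_j.
First-order condition: 335 − 4x_i − 2Σ_{j≠i} x_j = 0.
With identical firms, set every x_j = x: then 335 − 4x − 4x = 0, i.e. x = 335/8 = 41.875.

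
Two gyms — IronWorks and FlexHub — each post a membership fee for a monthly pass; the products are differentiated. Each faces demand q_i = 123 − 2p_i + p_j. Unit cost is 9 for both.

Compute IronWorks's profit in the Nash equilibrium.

2888

IronWorks's profit: π = (p_{IronWorks} − 9)(123 − 2p_{IronWorks} + p_{FlexHub}).
∂π/∂p_{IronWorks} = 141 − 4p_{IronWorks} + p_{FlexHub} = 0 ⇒ p_{IronWorks} = 35.25 + 0.25p_{FlexHub}.
By symmetry p_{FlexHub} = p_{IronWorks}; substituting into the reaction function, 0.75p_{IronWorks} = 35.25 and p_{IronWorks} = 47.
q_{IronWorks} = 123 − 2·47 + 47 = 76.
Profit = (47 − 9)·76 = 2888.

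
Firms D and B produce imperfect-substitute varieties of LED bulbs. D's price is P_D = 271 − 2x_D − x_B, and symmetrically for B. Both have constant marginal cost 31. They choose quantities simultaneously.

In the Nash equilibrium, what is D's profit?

4608

Firm D's profit: π = x_D(271 − 2x_D − x_B) − 31x_D.
∂π/∂x_D = 240 − 4x_D − x_B = 0 ⇒ x_D = 60 − 0.25x_B.
By symmetry x_B = x_D; substituting into the reaction function, 1.25x_D = 60 and x_D = 48.
P_D = 271 − 2·48 − 48 = 127.
Profit = (127 − 31)·48 = 4608.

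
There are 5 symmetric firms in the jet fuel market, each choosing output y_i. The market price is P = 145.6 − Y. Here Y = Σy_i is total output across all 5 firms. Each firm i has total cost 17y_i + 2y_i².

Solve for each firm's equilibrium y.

12.86

A representative firm's profit is π_i = y_i(145.6 − Y) − 17y_i − 2y_i², with Y = y_i + Σ_{j≠i} y_j.
First-order condition: 128.6 − 6y_i − Σ_{j≠i} y_j = 0.
With identical firms, set every y_j = y: then 128.6 − 6y − 4y = 0, i.e. y = 128.6/10 = 12.86.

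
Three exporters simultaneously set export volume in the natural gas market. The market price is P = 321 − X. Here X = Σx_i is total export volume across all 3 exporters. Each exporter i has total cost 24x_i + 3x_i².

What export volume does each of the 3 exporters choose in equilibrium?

A representative exporter's profit is π_i = x_i(321 − X) − 24x_i − 3x_i², with X = x_i + Σ_{j≠i} x_j.
First-order condition: 297 − 8x_i − Σ_{j≠i} x_j = 0.
With identical exporters, set every x_j = x: then 297 − 8x − 2x = 0, i.e. x = 297/10 = 29.7.

29.7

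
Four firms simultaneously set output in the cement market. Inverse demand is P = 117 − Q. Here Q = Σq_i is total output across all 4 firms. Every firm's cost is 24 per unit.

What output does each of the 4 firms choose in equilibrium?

A representative firm's profit is π_i = q_i(117 − Q) − 24q_i, with Q = q_i + Σ_{j≠i} q_j.
First-order condition: 93 − 2q_i − Σ_{j≠i} q_j = 0.
With identical firms, set every q_j = q: then 93 − 2q − 3q = 0, i.e. q = 93/5 = 18.6.

18.6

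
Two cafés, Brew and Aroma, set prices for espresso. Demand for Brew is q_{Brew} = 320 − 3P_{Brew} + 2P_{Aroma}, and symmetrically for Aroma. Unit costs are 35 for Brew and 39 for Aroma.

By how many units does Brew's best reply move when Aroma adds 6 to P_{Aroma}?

2

Brew's profit: π = (P_{Brew} − 35)(320 − 3P_{Brew} + 2P_{Aroma}).
∂π/∂P_{Brew} = 425 − 6P_{Brew} + 2P_{Aroma} = 0 ⇒ P_{Brew} = 425/6 + (1/3)P_{Aroma}.
The reaction-function slope is 1/3, so a 6-unit rise in P_{Aroma} moves P_{Brew} by 1/3 × 6 = 2. Brew's best response rises — the actions are strategic complements.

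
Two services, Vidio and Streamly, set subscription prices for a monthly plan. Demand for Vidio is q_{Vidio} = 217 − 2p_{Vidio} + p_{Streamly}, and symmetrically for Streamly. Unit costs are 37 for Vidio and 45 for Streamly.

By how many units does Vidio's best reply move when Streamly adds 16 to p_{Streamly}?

4

Vidio's profit: π = (p_{Vidio} − 37)(217 − 2p_{Vidio} + p_{Streamly}).
∂π/∂p_{Vidio} = 291 − 4p_{Vidio} + p_{Streamly} = 0 ⇒ p_{Vidio} = 72.75 + 0.25p_{Streamly}.
The reaction-function slope is 0.25, so a 16-unit rise in p_{Streamly} moves p_{Vidio} by 0.25 × 16 = 4. Vidio's best response rises — the actions are strategic complements.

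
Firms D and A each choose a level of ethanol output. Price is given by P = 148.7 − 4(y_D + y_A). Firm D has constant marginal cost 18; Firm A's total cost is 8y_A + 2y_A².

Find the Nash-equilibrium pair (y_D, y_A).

Firm D's profit: π = y_D(148.7 − 4(y_D + y_A)) − 18y_D.
∂π/∂y_D = 130.7 − 8y_D − 4y_A = 0, so y_D = 16.3375 − 0.5y_A.
For A: ∂π/∂y_A = 140.7 − 12y_A − 4y_D = 0 ⇒ y_A = 11.725 − (1/3)y_D.
Substituting the second reaction function into the first: y_D = 16.3375 − 0.5(11.725 − (1/3)y_D), which gives (5/6)y_D = 10.475 ⇒ y_D = 12.57.
Then y_A = 11.725 − (1/3)·12.57 = 7.535.

12.57, 7.535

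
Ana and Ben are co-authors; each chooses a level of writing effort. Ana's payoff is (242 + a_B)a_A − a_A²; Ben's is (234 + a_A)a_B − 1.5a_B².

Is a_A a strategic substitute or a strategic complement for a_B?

Expanding Ana's payoff: 242a_A + a_Ba_A − a_A².
∂π/∂a_A = 242 + a_B − 2a_A = 0, so a_A = 121 + 0.5a_B.
The best-response slope da_A/da_B = 0.5 > 0: the reaction function is upward-sloping, so the choices are strategic complements.

strategic complements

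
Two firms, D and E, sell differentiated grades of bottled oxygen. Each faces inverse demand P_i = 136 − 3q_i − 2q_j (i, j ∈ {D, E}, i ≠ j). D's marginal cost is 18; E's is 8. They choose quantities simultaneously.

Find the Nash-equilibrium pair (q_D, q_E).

Firm D's profit: π = q_D(136 − 3q_D − 2q_E) − 18q_D.
∂π/∂q_D = 118 − 6q_D − 2q_E = 0 ⇒ q_D = 59/3 − (1/3)q_E.
Similarly q_E = 64/3 − (1/3)q_D.
Plugging q_E into D's best response: q_D = 59/3 − (1/3)(64/3 − (1/3)q_D) ⇒ (8/9)q_D = 113/9, so q_D = 14.125.
Then q_E = 64/3 − (1/3)·14.125 = 16.625.

14.125, 16.625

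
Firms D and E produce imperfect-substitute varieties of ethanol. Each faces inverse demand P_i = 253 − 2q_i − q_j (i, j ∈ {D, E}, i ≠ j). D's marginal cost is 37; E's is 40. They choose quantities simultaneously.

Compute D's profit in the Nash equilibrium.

3767.12

Firm D's profit: π = q_D(253 − 2q_D − q_E) − 37q_D.
∂π/∂q_D = 216 − 4q_D − q_E = 0 ⇒ q_D = 54 − 0.25q_E.
Similarly q_E = 53.25 − 0.25q_D.
Substituting the second reaction function into the first: q_D = 54 − 0.25(53.25 − 0.25q_D), which gives 0.9375q_D = 40.6875 ⇒ q_D = 43.4.
Then q_E = 53.25 − 0.25·43.4 = 42.4.
P_D = 253 − 2·43.4 − 42.4 = 123.8.
Profit = (123.8 − 37)·43.4 = 3767.12.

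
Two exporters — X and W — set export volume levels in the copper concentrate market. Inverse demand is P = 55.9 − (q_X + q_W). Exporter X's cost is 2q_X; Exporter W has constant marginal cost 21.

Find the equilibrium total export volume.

Exporter X's profit: π = q_X(55.9 − (q_X + q_W)) − 2q_X.
∂π/∂q_X = 53.9 − 2q_X − q_W = 0, so q_X = 26.95 − 0.5q_W.
By the same steps for W: q_W = 17.45 − 0.5q_X.
Plugging q_W into X's best response: q_X = 26.95 − 0.5(17.45 − 0.5q_X) ⇒ 0.75q_X = 18.225, so q_X = 24.3.
Then q_W = 17.45 − 0.5·24.3 = 5.3.
Total export volume: 24.3 + 5.3 = 29.6.

29.6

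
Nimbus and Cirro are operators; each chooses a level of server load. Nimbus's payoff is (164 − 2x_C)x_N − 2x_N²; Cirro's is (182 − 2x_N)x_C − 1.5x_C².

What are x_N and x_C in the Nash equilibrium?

16, 50

Expanding Nimbus's payoff: 164x_N − 2x_Cx_N − 2x_N².
∂π/∂x_N = 164 − 2x_C − 4x_N = 0, so x_N = 41 − 0.5x_C.
Likewise for Cirro: x_C = 182/3 − (2/3)x_N.
Substituting the second reaction function into the first: x_N = 41 − 0.5(182/3 − (2/3)x_N), which gives (2/3)x_N = 32/3 ⇒ x_N = 16.
Then x_C = 182/3 − (2/3)·16 = 50.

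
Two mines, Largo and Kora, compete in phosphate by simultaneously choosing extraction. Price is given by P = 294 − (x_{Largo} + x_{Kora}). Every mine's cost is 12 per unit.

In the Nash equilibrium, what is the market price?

106

Mine Largo's profit: π = x_{Largo}(294 − (x_{Largo} + x_{Kora})) − 12x_{Largo}.
∂π/∂x_{Largo} = 282 − 2x_{Largo} − x_{Kora} = 0, so x_{Largo} = 141 − 0.5x_{Kora}.
By symmetry x_{Kora} = x_{Largo}; substituting into the reaction function, 1.5x_{Largo} = 141 and x_{Largo} = 94.
Equilibrium price: P = 294 − 188 = 106.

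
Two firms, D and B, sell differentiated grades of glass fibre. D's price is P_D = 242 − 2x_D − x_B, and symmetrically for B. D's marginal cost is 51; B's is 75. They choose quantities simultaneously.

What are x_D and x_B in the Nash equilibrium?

39.8, 31.8

Firm D's profit: π = x_D(242 − 2x_D − x_B) − 51x_D.
∂π/∂x_D = 191 − 4x_D − x_B = 0 ⇒ x_D = 47.75 − 0.25x_B.
Similarly x_B = 41.75 − 0.25x_D.
Plugging x_B into D's best response: x_D = 47.75 − 0.25(41.75 − 0.25x_D) ⇒ 0.9375x_D = 37.3125, so x_D = 39.8.
Then x_B = 41.75 − 0.25·39.8 = 31.8.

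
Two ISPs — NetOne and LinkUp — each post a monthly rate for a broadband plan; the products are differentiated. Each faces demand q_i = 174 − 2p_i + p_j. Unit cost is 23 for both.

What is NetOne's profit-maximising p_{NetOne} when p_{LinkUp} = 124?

NetOne's profit: π = (p_{NetOne} − 23)(174 − 2p_{NetOne} + p_{LinkUp}).
∂π/∂p_{NetOne} = 220 − 4p_{NetOne} + p_{LinkUp} = 0 ⇒ p_{NetOne} = 55 + 0.25p_{LinkUp}.
At p_{LinkUp} = 124: p_{NetOne} = 55 + 0.25·124 = 86.

86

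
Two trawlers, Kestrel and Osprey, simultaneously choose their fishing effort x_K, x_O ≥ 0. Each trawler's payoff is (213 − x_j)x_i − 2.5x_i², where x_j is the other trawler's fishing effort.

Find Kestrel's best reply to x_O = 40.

Kestrel's payoff is (213 − x_O)x_K − 2.5x_K².
∂π/∂x_K = 213 − x_O − 5x_K = 0, so x_K = 42.6 − 0.2x_O.
At x_O = 40: x_K = 42.6 − 0.2·40 = 34.6.

34.6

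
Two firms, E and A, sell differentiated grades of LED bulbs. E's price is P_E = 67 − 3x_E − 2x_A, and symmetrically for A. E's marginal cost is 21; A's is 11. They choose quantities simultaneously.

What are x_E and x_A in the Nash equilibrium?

5.125, 7.625

Firm E's profit: π = x_E(67 − 3x_E − 2x_A) − 21x_E.
∂π/∂x_E = 46 − 6x_E − 2x_A = 0 ⇒ x_E = 23/3 − (1/3)x_A.
Similarly x_A = 28/3 − (1/3)x_E.
Solving the two reaction functions simultaneously: (1 − (−1/3)(−1/3))x_E = 23/3 − (1/3)·(28/3), so (8/9)x_E = 41/9 and x_E = 5.125.
Then x_A = 28/3 − (1/3)·5.125 = 7.625.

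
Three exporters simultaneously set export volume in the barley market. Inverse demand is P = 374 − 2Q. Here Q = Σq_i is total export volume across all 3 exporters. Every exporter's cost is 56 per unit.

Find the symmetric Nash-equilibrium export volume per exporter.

A representative exporter's profit is π_i = q_i(374 − 2Q) − 56q_i, with Q = q_i + Σ_{j≠i} q_j.
First-order condition: 318 − 4q_i − 2Σ_{j≠i} q_j = 0.
In a symmetric equilibrium every exporter chooses the same q, so Σ_{j≠i} q_j = 2q. The condition becomes 318 − 8q = 0, giving q = 318/8 = 39.75.

39.75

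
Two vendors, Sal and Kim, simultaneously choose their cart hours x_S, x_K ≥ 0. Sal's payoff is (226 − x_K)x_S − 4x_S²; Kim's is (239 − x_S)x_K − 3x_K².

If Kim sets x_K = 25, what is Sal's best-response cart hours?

25.125

Expanding Sal's payoff: 226x_S − x_Kx_S − 4x_S².
∂π/∂x_S = 226 − x_K − 8x_S = 0, so x_S = 28.25 − 0.125x_K.
At x_K = 25: x_S = 28.25 − 0.125·25 = 25.125.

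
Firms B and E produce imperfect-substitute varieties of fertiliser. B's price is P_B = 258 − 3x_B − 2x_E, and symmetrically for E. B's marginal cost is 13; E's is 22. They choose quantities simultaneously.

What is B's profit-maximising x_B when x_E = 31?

Firm B's profit: π = x_B(258 − 3x_B − 2x_E) − 13x_B.
∂π/∂x_B = 245 − 6x_B − 2x_E = 0 ⇒ x_B = 245/6 − (1/3)x_E.
At x_E = 31: x_B = 245/6 − (1/3)·31 = 30.5.

30.5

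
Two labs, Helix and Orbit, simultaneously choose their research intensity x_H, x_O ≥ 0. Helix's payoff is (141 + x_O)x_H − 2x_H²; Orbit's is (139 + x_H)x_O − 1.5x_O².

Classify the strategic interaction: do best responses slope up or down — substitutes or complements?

Expanding Helix's payoff: 141x_H + x_Ox_H − 2x_H².
∂π/∂x_H = 141 + x_O − 4x_H = 0, so x_H = 35.25 + 0.25x_O.
The best-response slope dx_H/dx_O = 0.25 > 0: the reaction function is upward-sloping, so the choices are strategic complements.

strategic complements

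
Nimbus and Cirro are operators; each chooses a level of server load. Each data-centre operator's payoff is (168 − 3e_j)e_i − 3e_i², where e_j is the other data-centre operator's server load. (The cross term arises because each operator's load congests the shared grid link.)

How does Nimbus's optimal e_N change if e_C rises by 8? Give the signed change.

Nimbus's payoff is (168 − 3e_C)e_N − 3e_N².
∂π/∂e_N = 168 − 3e_C − 6e_N = 0, so e_N = 28 − 0.5e_C.
The reaction-function slope is −0.5, so an 8-unit rise in e_C moves e_N by −0.5 × 8 = −4. Nimbus's best response falls — the actions are strategic substitutes.

-4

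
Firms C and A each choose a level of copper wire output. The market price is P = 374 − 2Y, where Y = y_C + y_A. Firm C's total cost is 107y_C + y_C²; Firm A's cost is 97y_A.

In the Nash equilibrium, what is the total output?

Firm C's profit: π = y_C(374 − 2(y_C + y_A)) − 107y_C − y_C².
∂π/∂y_C = 267 − 6y_C − 2y_A = 0, so y_C = 44.5 − (1/3)y_A.
For A: ∂π/∂y_A = 277 − 4y_A − 2y_C = 0 ⇒ y_A = 69.25 − 0.5y_C.
Plugging y_A into C's best response: y_C = 44.5 − (1/3)(69.25 − 0.5y_C) ⇒ (5/6)y_C = 257/12, so y_C = 25.7.
Then y_A = 69.25 − 0.5·25.7 = 56.4.
Total output: 25.7 + 56.4 = 82.1.

82.1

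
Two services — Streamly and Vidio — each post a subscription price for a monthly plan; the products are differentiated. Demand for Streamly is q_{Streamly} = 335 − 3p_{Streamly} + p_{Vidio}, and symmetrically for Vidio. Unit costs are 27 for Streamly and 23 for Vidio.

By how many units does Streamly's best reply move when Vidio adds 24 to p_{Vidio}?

4

Streamly's profit: π = (p_{Streamly} − 27)(335 − 3p_{Streamly} + p_{Vidio}).
∂π/∂p_{Streamly} = 416 − 6p_{Streamly} + p_{Vidio} = 0 ⇒ p_{Streamly} = 208/3 + (1/6)p_{Vidio}.
The reaction-function slope is 1/6, so a 24-unit rise in p_{Vidio} moves p_{Streamly} by 1/6 × 24 = 4. Streamly's best response rises — the actions are strategic complements.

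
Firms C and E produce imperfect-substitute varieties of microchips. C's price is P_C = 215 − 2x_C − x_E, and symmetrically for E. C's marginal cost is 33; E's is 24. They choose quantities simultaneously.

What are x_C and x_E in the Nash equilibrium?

Firm C's profit: π = x_C(215 − 2x_C − x_E) − 33x_C.
∂π/∂x_C = 182 − 4x_C − x_E = 0 ⇒ x_C = 45.5 − 0.25x_E.
Similarly x_E = 47.75 − 0.25x_C.
Plugging x_E into C's best response: x_C = 45.5 − 0.25(47.75 − 0.25x_C) ⇒ 0.9375x_C = 33.5625, so x_C = 35.8.
Then x_E = 47.75 − 0.25·35.8 = 38.8.

35.8, 38.8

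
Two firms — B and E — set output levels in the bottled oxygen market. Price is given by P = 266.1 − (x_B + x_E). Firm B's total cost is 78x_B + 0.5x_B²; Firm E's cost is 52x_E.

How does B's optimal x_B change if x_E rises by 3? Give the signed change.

Firm B's profit: π = x_B(266.1 − (x_B + x_E)) − 78x_B − 0.5x_B².
∂π/∂x_B = 188.1 − 3x_B − x_E = 0, so x_B = 62.7 − (1/3)x_E.
The reaction-function slope is −1/3, so a 3-unit rise in x_E moves x_B by −1/3 × 3 = −1. B's best response falls — the actions are strategic substitutes.

-1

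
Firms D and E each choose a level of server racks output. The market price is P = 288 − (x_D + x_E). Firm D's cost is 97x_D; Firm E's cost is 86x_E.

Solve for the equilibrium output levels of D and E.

60, 71

Firm D's profit: π = x_D(288 − (x_D + x_E)) − 97x_D.
∂π/∂x_D = 191 − 2x_D − x_E = 0, so x_D = 95.5 − 0.5x_E.
By the same steps for E: x_E = 101 − 0.5x_D.
Solving the two reaction functions simultaneously: (1 − (−0.5)(−0.5))x_D = 95.5 − 0.5·101, so 0.75x_D = 45 and x_D = 60.
Then x_E = 101 − 0.5·60 = 71.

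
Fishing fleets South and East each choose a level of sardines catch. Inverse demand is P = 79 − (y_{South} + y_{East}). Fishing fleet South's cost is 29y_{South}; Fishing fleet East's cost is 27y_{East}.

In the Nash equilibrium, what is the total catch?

Fishing fleet South's profit: π = y_{South}(79 − (y_{South} + y_{East})) − 29y_{South}.
∂π/∂y_{South} = 50 − 2y_{South} − y_{East} = 0, so y_{South} = 25 − 0.5y_{East}.
By the same steps for East: y_{East} = 26 − 0.5y_{South}.
Plugging y_{East} into South's best response: y_{South} = 25 − 0.5(26 − 0.5y_{South}) ⇒ 0.75y_{South} = 12, so y_{South} = 16.
Then y_{East} = 26 − 0.5·16 = 18.
Total catch: 16 + 18 = 34.

34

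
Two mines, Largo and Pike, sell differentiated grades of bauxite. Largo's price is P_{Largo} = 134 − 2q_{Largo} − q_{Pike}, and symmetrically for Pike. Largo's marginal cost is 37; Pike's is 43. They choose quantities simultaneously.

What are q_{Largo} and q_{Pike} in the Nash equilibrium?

19.8, 17.8

Mine Largo's profit: π = q_{Largo}(134 − 2q_{Largo} − q_{Pike}) − 37q_{Largo}.
∂π/∂q_{Largo} = 97 − 4q_{Largo} − q_{Pike} = 0 ⇒ q_{Largo} = 24.25 − 0.25q_{Pike}.
Similarly q_{Pike} = 22.75 − 0.25q_{Largo}.
Substituting the second reaction function into the first: q_{Largo} = 24.25 − 0.25(22.75 − 0.25q_{Largo}), which gives 0.9375q_{Largo} = 18.5625 ⇒ q_{Largo} = 19.8.
Then q_{Pike} = 22.75 − 0.25·19.8 = 17.8.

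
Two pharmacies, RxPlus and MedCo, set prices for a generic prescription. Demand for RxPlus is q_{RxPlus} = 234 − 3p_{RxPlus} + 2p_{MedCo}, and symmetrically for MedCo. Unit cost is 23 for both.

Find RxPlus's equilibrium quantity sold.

158.25

RxPlus's profit: π = (p_{RxPlus} − 23)(234 − 3p_{RxPlus} + 2p_{MedCo}).
∂π/∂p_{RxPlus} = 303 − 6p_{RxPlus} + 2p_{MedCo} = 0 ⇒ p_{RxPlus} = 50.5 + (1/3)p_{MedCo}.
Setting p_{RxPlus} = p_{MedCo} in the reaction function: p_{RxPlus} = 50.5 + (1/3)p_{RxPlus}, so p_{RxPlus} = 50.5 / (2/3) = 75.75.
q_{RxPlus} = 234 − 3·75.75 + 2·75.75 = 158.25.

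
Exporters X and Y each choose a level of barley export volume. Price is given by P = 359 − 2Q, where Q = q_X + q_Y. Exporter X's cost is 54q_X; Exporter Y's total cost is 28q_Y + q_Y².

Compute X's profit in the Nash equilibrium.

6821.12

Exporter X's profit: π = q_X(359 − 2(q_X + q_Y)) − 54q_X.
∂π/∂q_X = 305 − 4q_X − 2q_Y = 0, so q_X = 76.25 − 0.5q_Y.
For Y: ∂π/∂q_Y = 331 − 6q_Y − 2q_X = 0 ⇒ q_Y = 331/6 − (1/3)q_X.
Solving the two reaction functions simultaneously: (1 − (−0.5)(−1/3))q_X = 76.25 − 0.5·(331/6), so (5/6)q_X = 146/3 and q_X = 58.4.
Then q_Y = 331/6 − (1/3)·58.4 = 35.7.
Price P = 359 − 2·94.1 = 170.8.
X's profit: (170.8 − 54)·58.4 = 6821.12.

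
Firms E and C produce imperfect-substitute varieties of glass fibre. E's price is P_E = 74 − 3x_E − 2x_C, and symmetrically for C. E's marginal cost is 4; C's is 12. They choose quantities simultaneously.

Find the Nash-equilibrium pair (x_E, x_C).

Firm E's profit: π = x_E(74 − 3x_E − 2x_C) − 4x_E.
∂π/∂x_E = 70 − 6x_E − 2x_C = 0 ⇒ x_E = 35/3 − (1/3)x_C.
Similarly x_C = 31/3 − (1/3)x_E.
Solving the two reaction functions simultaneously: (1 − (−1/3)(−1/3))x_E = 35/3 − (1/3)·(31/3), so (8/9)x_E = 74/9 and x_E = 9.25.
Then x_C = 31/3 − (1/3)·9.25 = 7.25.

9.25, 7.25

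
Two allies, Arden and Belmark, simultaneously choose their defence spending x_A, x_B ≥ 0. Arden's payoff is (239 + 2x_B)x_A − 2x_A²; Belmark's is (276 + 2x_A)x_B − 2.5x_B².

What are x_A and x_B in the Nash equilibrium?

109.1875, 98.875

Expanding Arden's payoff: 239x_A + 2x_Bx_A − 2x_A².
∂π/∂x_A = 239 + 2x_B − 4x_A = 0, so x_A = 59.75 + 0.5x_B.
Likewise for Belmark: x_B = 55.2 + 0.4x_A.
Solving the two reaction functions simultaneously: (1 − (0.5)(0.4))x_A = 59.75 + 0.5·55.2, so 0.8x_A = 87.35 and x_A = 109.1875.
Then x_B = 55.2 + 0.4·109.1875 = 98.875.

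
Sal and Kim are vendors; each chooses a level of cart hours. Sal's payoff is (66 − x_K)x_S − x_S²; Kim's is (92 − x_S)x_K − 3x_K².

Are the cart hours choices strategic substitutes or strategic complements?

strategic substitutes

Expanding Sal's payoff: 66x_S − x_Kx_S − x_S².
∂π/∂x_S = 66 − x_K − 2x_S = 0, so x_S = 33 − 0.5x_K.
The best-response slope dx_S/dx_K = −0.5 < 0: the reaction function is downward-sloping, so the choices are strategic substitutes.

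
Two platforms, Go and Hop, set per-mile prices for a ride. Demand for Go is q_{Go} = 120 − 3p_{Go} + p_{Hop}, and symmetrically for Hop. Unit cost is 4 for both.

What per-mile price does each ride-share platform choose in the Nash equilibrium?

26.4

Go's profit: π = (p_{Go} − 4)(120 − 3p_{Go} + p_{Hop}).
∂π/∂p_{Go} = 132 − 6p_{Go} + p_{Hop} = 0 ⇒ p_{Go} = 22 + (1/6)p_{Hop}.
By symmetry p_{Hop} = p_{Go}; substituting into the reaction function, (5/6)p_{Go} = 22 and p_{Go} = 26.4.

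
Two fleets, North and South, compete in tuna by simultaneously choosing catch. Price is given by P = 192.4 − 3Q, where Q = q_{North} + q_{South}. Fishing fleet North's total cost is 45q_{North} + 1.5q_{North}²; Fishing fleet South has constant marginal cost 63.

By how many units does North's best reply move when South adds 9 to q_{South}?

-3

Fishing fleet North's profit: π = q_{North}(192.4 − 3(q_{North} + q_{South})) − 45q_{North} − 1.5q_{North}².
∂π/∂q_{North} = 147.4 − 9q_{North} − 3q_{South} = 0, so q_{North} = 737/45 − (1/3)q_{South}.
The reaction-function slope is −1/3, so a 9-unit rise in q_{South} moves q_{North} by −1/3 × 9 = −3. North's best response falls — the actions are strategic substitutes.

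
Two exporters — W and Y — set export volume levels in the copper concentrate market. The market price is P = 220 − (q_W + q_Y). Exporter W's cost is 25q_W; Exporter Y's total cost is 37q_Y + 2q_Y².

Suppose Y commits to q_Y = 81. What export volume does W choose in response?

57

Exporter W's profit: π = q_W(220 − (q_W + q_Y)) − 25q_W.
∂π/∂q_W = 195 − 2q_W − q_Y = 0, so q_W = 97.5 − 0.5q_Y.
At q_Y = 81: q_W = 97.5 − 0.5·81 = 57.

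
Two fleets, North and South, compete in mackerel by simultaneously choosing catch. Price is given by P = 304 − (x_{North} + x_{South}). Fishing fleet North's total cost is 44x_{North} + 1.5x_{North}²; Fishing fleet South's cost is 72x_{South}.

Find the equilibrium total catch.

132

Fishing fleet North's profit: π = x_{North}(304 − (x_{North} + x_{South})) − 44x_{North} − 1.5x_{North}².
∂π/∂x_{North} = 260 − 5x_{North} − x_{South} = 0, so x_{North} = 52 − 0.2x_{South}.
For South: ∂π/∂x_{South} = 232 − 2x_{South} − x_{North} = 0 ⇒ x_{South} = 116 − 0.5x_{North}.
Plugging x_{South} into North's best response: x_{North} = 52 − 0.2(116 − 0.5x_{North}) ⇒ 0.9x_{North} = 28.8, so x_{North} = 32.
Then x_{South} = 116 − 0.5·32 = 100.
Total catch: 32 + 100 = 132.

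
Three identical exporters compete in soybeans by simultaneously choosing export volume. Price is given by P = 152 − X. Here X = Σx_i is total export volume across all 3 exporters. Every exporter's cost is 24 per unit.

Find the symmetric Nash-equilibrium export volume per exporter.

32

A representative exporter's profit is π_i = x_i(152 − X) − 24x_i, with X = x_i + Σ_{j≠i} x_j.
First-order condition: 128 − 2x_i − Σ_{j≠i} x_j = 0.
In a symmetric equilibrium every exporter chooses the same x, so Σ_{j≠i} x_j = 2x. The condition becomes 128 − 4x = 0, giving x = 128/4 = 32.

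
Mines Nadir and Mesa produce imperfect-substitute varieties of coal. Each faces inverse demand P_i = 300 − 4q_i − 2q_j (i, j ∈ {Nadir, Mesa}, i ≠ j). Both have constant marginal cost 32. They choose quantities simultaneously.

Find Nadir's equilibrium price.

Mine Nadir's profit: π = q_{Nadir}(300 − 4q_{Nadir} − 2q_{Mesa}) − 32q_{Nadir}.
∂π/∂q_{Nadir} = 268 − 8q_{Nadir} − 2q_{Mesa} = 0 ⇒ q_{Nadir} = 33.5 − 0.25q_{Mesa}.
By symmetry q_{Mesa} = q_{Nadir}; substituting into the reaction function, 1.25q_{Nadir} = 33.5 and q_{Nadir} = 26.8.
P_{Nadir} = 300 − 4·26.8 − 2·26.8 = 139.2.

139.2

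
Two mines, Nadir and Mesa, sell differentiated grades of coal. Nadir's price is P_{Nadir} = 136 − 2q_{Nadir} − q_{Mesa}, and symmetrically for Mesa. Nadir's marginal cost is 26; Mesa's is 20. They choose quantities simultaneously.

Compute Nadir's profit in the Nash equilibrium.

933.12

Mine Nadir's profit: π = q_{Nadir}(136 − 2q_{Nadir} − q_{Mesa}) − 26q_{Nadir}.
∂π/∂q_{Nadir} = 110 − 4q_{Nadir} − q_{Mesa} = 0 ⇒ q_{Nadir} = 27.5 − 0.25q_{Mesa}.
Similarly q_{Mesa} = 29 − 0.25q_{Nadir}.
Substituting the second reaction function into the first: q_{Nadir} = 27.5 − 0.25(29 − 0.25q_{Nadir}), which gives 0.9375q_{Nadir} = 20.25 ⇒ q_{Nadir} = 21.6.
Then q_{Mesa} = 29 − 0.25·21.6 = 23.6.
P_{Nadir} = 136 − 2·21.6 − 23.6 = 69.2.
Profit = (69.2 − 26)·21.6 = 933.12.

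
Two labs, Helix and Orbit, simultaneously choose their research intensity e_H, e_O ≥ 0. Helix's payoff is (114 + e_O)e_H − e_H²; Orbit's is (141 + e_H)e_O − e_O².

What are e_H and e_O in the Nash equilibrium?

123, 132

Expanding Helix's payoff: 114e_H + e_Oe_H − e_H².
∂π/∂e_H = 114 + e_O − 2e_H = 0, so e_H = 57 + 0.5e_O.
Likewise for Orbit: e_O = 70.5 + 0.5e_H.
Plugging e_O into Helix's best response: e_H = 57 + 0.5(70.5 + 0.5e_H) ⇒ 0.75e_H = 92.25, so e_H = 123.
Then e_O = 70.5 + 0.5·123 = 132.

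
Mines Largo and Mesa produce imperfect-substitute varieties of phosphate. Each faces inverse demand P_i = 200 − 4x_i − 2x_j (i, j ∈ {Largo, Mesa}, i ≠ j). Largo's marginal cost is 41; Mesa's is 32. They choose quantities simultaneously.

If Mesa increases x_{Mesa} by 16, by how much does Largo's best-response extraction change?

-4

Mine Largo's profit: π = x_{Largo}(200 − 4x_{Largo} − 2x_{Mesa}) − 41x_{Largo}.
∂π/∂x_{Largo} = 159 − 8x_{Largo} − 2x_{Mesa} = 0 ⇒ x_{Largo} = 19.875 − 0.25x_{Mesa}.
The reaction-function slope is −0.25, so a 16-unit rise in x_{Mesa} moves x_{Largo} by −0.25 × 16 = −4. Largo's best response falls — the actions are strategic substitutes.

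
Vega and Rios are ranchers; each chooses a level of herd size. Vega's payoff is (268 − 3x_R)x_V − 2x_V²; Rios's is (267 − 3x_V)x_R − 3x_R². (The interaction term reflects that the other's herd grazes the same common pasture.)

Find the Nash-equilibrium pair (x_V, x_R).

53.8, 17.6

Expanding Vega's payoff: 268x_V − 3x_Rx_V − 2x_V².
∂π/∂x_V = 268 − 3x_R − 4x_V = 0, so x_V = 67 − 0.75x_R.
Likewise for Rios: x_R = 44.5 − 0.5x_V.
Solving the two reaction functions simultaneously: (1 − (−0.75)(−0.5))x_V = 67 − 0.75·44.5, so 0.625x_V = 33.625 and x_V = 53.8.
Then x_R = 44.5 − 0.5·53.8 = 17.6.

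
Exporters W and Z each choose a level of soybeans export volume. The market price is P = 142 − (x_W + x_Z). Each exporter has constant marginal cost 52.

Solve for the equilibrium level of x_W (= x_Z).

30

Exporter W's profit: π = x_W(142 − (x_W + x_Z)) − 52x_W.
∂π/∂x_W = 90 − 2x_W − x_Z = 0, so x_W = 45 − 0.5x_Z.
By symmetry x_Z = x_W; substituting into the reaction function, 1.5x_W = 45 and x_W = 30.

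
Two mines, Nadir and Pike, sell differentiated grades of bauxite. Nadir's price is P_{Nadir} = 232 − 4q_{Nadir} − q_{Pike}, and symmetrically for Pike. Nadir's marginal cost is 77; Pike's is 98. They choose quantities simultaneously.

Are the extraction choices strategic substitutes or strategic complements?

strategic substitutes

Mine Nadir's profit: π = q_{Nadir}(232 − 4q_{Nadir} − q_{Pike}) − 77q_{Nadir}.
∂π/∂q_{Nadir} = 155 − 8q_{Nadir} − q_{Pike} = 0 ⇒ q_{Nadir} = 19.375 − 0.125q_{Pike}.
The best-response slope dq_{Nadir}/dq_{Pike} = −0.125 < 0: the reaction function is downward-sloping, so the choices are strategic substitutes.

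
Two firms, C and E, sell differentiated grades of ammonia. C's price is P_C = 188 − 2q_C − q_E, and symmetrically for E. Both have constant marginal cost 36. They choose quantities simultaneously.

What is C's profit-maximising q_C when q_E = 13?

Firm C's profit: π = q_C(188 − 2q_C − q_E) − 36q_C.
∂π/∂q_C = 152 − 4q_C − q_E = 0 ⇒ q_C = 38 − 0.25q_E.
At q_E = 13: q_C = 38 − 0.25·13 = 34.75.

34.75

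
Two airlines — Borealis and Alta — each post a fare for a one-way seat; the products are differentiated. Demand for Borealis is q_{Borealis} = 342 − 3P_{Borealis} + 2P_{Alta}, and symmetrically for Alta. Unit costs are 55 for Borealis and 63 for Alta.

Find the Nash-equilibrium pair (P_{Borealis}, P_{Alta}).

Borealis's profit: π = (P_{Borealis} − 55)(342 − 3P_{Borealis} + 2P_{Alta}).
∂π/∂P_{Borealis} = 507 − 6P_{Borealis} + 2P_{Alta} = 0 ⇒ P_{Borealis} = 84.5 + (1/3)P_{Alta}.
Similarly P_{Alta} = 88.5 + (1/3)P_{Borealis}.
Plugging P_{Alta} into Borealis's best response: P_{Borealis} = 84.5 + (1/3)(88.5 + (1/3)P_{Borealis}) ⇒ (8/9)P_{Borealis} = 114, so P_{Borealis} = 128.25.
Then P_{Alta} = 88.5 + (1/3)·128.25 = 131.25.

128.25, 131.25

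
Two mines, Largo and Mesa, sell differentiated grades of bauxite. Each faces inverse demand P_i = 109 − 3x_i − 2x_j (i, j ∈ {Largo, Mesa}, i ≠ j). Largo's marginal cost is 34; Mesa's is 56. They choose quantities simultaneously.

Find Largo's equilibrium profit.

346.6875

Mine Largo's profit: π = x_{Largo}(109 − 3x_{Largo} − 2x_{Mesa}) − 34x_{Largo}.
∂π/∂x_{Largo} = 75 − 6x_{Largo} − 2x_{Mesa} = 0 ⇒ x_{Largo} = 12.5 − (1/3)x_{Mesa}.
Similarly x_{Mesa} = 53/6 − (1/3)x_{Largo}.
Solving the two reaction functions simultaneously: (1 − (−1/3)(−1/3))x_{Largo} = 12.5 − (1/3)·(53/6), so (8/9)x_{Largo} = 86/9 and x_{Largo} = 10.75.
Then x_{Mesa} = 53/6 − (1/3)·10.75 = 5.25.
P_{Largo} = 109 − 3·10.75 − 2·5.25 = 66.25.
Profit = (66.25 − 34)·10.75 = 346.6875.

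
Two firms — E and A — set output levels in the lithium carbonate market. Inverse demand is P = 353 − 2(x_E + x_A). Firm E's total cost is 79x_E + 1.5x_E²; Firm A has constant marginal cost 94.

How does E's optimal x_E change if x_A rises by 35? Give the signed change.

-10

Firm E's profit: π = x_E(353 − 2(x_E + x_A)) − 79x_E − 1.5x_E².
∂π/∂x_E = 274 − 7x_E − 2x_A = 0, so x_E = 274/7 − (2/7)x_A.
The reaction-function slope is −2/7, so a 35-unit rise in x_A moves x_E by −2/7 × 35 = −10. E's best response falls — the actions are strategic substitutes.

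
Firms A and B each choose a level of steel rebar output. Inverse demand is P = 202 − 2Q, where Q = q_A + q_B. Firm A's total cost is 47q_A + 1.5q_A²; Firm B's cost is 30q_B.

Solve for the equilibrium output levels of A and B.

Firm A's profit: π = q_A(202 − 2(q_A + q_B)) − 47q_A − 1.5q_A².
∂π/∂q_A = 155 − 7q_A − 2q_B = 0, so q_A = 155/7 − (2/7)q_B.
For B: ∂π/∂q_B = 172 − 4q_B − 2q_A = 0 ⇒ q_B = 43 − 0.5q_A.
Substituting the second reaction function into the first: q_A = 155/7 − (2/7)(43 − 0.5q_A), which gives (6/7)q_A = 69/7 ⇒ q_A = 11.5.
Then q_B = 43 − 0.5·11.5 = 37.25.

11.5, 37.25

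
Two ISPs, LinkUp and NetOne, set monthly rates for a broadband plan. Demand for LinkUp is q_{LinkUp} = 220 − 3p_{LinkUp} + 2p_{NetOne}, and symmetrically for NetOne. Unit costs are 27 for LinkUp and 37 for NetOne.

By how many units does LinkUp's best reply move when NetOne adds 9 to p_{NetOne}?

LinkUp's profit: π = (p_{LinkUp} − 27)(220 − 3p_{LinkUp} + 2p_{NetOne}).
∂π/∂p_{LinkUp} = 301 − 6p_{LinkUp} + 2p_{NetOne} = 0 ⇒ p_{LinkUp} = 301/6 + (1/3)p_{NetOne}.
The reaction-function slope is 1/3, so a 9-unit rise in p_{NetOne} moves p_{LinkUp} by 1/3 × 9 = 3. LinkUp's best response rises — the actions are strategic complements.

3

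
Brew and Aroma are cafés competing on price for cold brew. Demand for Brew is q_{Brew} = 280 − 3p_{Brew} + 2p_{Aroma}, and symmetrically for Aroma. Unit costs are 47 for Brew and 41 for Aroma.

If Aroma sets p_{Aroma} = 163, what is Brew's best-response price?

124.5

Brew's profit: π = (p_{Brew} − 47)(280 − 3p_{Brew} + 2p_{Aroma}).
∂π/∂p_{Brew} = 421 − 6p_{Brew} + 2p_{Aroma} = 0 ⇒ p_{Brew} = 421/6 + (1/3)p_{Aroma}.
At p_{Aroma} = 163: p_{Brew} = 421/6 + (1/3)·163 = 124.5.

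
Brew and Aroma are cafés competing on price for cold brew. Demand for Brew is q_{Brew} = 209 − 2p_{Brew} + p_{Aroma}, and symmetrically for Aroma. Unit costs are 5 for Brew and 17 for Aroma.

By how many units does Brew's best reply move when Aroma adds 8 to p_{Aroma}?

2

Brew's profit: π = (p_{Brew} − 5)(209 − 2p_{Brew} + p_{Aroma}).
∂π/∂p_{Brew} = 219 − 4p_{Brew} + p_{Aroma} = 0 ⇒ p_{Brew} = 54.75 + 0.25p_{Aroma}.
The reaction-function slope is 0.25, so an 8-unit rise in p_{Aroma} moves p_{Brew} by 0.25 × 8 = 2. Brew's best response rises — the actions are strategic complements.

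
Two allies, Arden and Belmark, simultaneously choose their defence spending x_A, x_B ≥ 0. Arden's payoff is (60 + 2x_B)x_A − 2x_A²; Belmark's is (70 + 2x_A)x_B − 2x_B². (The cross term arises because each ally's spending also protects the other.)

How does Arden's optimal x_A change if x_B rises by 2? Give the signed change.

Expanding Arden's payoff: 60x_A + 2x_Bx_A − 2x_A².
∂π/∂x_A = 60 + 2x_B − 4x_A = 0, so x_A = 15 + 0.5x_B.
The reaction-function slope is 0.5, so a 2-unit rise in x_B moves x_A by 0.5 × 2 = 1. Arden's best response rises — the actions are strategic complements.

1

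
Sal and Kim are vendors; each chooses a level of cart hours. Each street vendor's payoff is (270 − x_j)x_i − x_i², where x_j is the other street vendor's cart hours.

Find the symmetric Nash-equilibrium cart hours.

Sal's payoff is (270 − x_K)x_S − x_S².
∂π/∂x_S = 270 − x_K − 2x_S = 0, so x_S = 135 − 0.5x_K.
The game is symmetric, so in equilibrium x_K = x_S: the reaction function gives 1.5x_S = 135, hence x_S = 90.

90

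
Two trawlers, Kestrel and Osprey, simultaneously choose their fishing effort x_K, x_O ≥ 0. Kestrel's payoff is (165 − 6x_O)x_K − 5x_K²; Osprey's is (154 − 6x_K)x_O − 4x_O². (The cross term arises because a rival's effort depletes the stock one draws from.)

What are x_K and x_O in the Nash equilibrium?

9, 12.5

Expanding Kestrel's payoff: 165x_K − 6x_Ox_K − 5x_K².
∂π/∂x_K = 165 − 6x_O − 10x_K = 0, so x_K = 16.5 − 0.6x_O.
Likewise for Osprey: x_O = 19.25 − 0.75x_K.
Plugging x_O into Kestrel's best response: x_K = 16.5 − 0.6(19.25 − 0.75x_K) ⇒ 0.55x_K = 4.95, so x_K = 9.
Then x_O = 19.25 − 0.75·9 = 12.5.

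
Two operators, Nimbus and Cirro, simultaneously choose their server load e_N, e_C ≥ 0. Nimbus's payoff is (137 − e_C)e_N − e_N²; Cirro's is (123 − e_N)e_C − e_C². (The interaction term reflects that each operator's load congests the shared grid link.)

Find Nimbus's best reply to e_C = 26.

Expanding Nimbus's payoff: 137e_N − e_Ce_N − e_N².
∂π/∂e_N = 137 − e_C − 2e_N = 0, so e_N = 68.5 − 0.5e_C.
At e_C = 26: e_N = 68.5 − 0.5·26 = 55.5.

55.5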